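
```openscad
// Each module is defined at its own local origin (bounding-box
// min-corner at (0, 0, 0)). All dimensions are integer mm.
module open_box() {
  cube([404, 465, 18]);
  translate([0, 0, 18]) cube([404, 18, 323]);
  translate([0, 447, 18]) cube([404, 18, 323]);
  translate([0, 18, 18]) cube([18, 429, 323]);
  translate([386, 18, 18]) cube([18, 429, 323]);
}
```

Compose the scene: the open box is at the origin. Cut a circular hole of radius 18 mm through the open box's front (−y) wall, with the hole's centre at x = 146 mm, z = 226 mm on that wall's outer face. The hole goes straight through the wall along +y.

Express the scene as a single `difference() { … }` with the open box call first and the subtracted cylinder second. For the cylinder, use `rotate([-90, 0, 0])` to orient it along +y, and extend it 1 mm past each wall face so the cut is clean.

difference() {
  open_box();
  translate([146, -1, 226]) rotate([-90, 0, 0]) cylinder(h = 20, r = 18);
}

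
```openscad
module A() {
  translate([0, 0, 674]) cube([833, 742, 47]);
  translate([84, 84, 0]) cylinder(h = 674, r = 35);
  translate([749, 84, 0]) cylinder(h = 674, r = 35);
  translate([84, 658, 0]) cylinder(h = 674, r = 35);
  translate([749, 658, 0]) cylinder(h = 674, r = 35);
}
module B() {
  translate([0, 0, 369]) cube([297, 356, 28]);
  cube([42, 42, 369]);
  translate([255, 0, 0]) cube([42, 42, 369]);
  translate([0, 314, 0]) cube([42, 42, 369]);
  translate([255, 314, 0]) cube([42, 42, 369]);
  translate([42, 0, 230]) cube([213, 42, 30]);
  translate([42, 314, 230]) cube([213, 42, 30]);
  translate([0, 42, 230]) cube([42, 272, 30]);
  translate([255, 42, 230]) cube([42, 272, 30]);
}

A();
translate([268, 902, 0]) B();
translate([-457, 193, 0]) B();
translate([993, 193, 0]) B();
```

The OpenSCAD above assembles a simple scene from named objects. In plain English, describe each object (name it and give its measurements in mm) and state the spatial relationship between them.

A is a table: top 833 mm (x) × 742 mm (y), 47 mm thick, upper face at z = 721 mm, on four round legs of 70 mm diameter, each leg's bounding box inset 49 mm from the nearest pair of top edges, running from z = 0 to the bottom of the top.

B is a four-legged stool. The seat is 297×356 mm, 28 mm thick, top at z = 397 mm. It stands on four square legs, each 42×42 mm in cross-section, from z = 0 to the seat underside, each flush with a corner of the seat. Four stretchers, 42 mm wide and 30 mm tall, connect adjacent legs with their undersides at z = 230 mm, each running between the inner faces of the legs it joins and aligned with the legs' outer faces on the other axis.

Three stools sit around the table at the +y, −x, +x sides.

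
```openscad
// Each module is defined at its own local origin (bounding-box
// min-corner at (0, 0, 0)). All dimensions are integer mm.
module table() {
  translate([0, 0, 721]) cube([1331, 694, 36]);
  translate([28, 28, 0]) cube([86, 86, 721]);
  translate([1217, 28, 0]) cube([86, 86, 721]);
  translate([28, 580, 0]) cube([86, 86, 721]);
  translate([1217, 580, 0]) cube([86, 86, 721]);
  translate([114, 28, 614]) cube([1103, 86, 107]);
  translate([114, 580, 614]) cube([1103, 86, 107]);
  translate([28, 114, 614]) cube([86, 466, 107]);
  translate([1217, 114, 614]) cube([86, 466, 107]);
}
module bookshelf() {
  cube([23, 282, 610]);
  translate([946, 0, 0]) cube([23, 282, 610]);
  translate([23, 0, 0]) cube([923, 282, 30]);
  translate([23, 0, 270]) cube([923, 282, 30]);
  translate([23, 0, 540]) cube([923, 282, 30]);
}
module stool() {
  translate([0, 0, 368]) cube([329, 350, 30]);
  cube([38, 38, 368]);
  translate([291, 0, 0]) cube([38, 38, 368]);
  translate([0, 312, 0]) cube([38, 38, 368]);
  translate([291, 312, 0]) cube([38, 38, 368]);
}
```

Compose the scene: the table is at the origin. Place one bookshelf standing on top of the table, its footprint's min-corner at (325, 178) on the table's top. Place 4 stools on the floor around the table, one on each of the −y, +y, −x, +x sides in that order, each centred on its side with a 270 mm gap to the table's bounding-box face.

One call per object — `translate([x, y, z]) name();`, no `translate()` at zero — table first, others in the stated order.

table();
translate([325, 178, 757]) bookshelf();
translate([501, -620, 0]) stool();
translate([501, 964, 0]) stool();
translate([-599, 172, 0]) stool();
translate([1601, 172, 0]) stool();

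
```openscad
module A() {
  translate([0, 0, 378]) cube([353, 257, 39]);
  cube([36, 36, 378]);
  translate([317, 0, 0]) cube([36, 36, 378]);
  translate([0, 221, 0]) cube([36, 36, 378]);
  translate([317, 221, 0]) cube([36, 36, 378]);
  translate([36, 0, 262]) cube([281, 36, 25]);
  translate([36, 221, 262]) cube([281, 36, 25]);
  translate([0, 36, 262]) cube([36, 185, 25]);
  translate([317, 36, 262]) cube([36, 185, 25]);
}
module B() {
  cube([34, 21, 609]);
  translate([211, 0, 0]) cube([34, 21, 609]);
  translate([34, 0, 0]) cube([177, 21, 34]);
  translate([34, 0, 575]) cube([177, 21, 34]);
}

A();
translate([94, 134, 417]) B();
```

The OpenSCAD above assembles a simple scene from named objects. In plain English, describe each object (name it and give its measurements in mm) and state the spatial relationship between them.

A is a simple wooden stool: a rectangular seat 353 mm (x) by 257 mm (y), 39 mm thick, top face at z = 417 mm, on four square legs, each 36×36 mm in cross-section. The legs rest on z = 0, each flush with a corner of the seat. Four stretchers, 36 mm wide and 25 mm tall, connect adjacent legs with their undersides at z = 262 mm, each running between the inner faces of the legs it joins and aligned with the legs' outer faces on the other axis.

B is a picture frame with a 177×541 mm rectangular opening (x by z) and a uniform 34 mm border on every side. Frame depth is 21 mm along y. It is built from two vertical stiles running the full outside height and two horizontal rails spanning the gap between the stiles.

The picture frame is on top of the stool.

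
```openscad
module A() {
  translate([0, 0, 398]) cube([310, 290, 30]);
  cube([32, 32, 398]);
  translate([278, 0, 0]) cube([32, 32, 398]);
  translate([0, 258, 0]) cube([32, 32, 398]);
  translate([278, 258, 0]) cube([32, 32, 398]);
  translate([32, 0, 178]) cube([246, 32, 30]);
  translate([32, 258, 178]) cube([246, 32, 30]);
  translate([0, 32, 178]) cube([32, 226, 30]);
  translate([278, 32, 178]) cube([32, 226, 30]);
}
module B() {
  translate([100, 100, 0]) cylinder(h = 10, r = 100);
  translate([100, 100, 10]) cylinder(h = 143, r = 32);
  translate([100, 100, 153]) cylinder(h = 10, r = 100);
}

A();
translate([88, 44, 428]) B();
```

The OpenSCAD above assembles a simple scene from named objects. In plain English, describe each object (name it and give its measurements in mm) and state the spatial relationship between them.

A is a four-legged stool. The seat is 310×290 mm, 30 mm thick, top at z = 428 mm. It stands on four square legs, each 32×32 mm in cross-section, from z = 0 to the seat underside, each flush with a corner of the seat. Four stretchers, 32 mm wide and 30 mm tall, connect adjacent legs with their undersides at z = 178 mm, each running between the inner faces of the legs it joins and aligned with the legs' outer faces on the other axis.

B is a spool: two coaxial disc flanges of radius 100 mm and thickness 10 mm, joined by a core cylinder of radius 32 mm and height 143 mm. The lower flange rests on z = 0 and the three cylinders share a vertical axis.

The spool is on top of the stool.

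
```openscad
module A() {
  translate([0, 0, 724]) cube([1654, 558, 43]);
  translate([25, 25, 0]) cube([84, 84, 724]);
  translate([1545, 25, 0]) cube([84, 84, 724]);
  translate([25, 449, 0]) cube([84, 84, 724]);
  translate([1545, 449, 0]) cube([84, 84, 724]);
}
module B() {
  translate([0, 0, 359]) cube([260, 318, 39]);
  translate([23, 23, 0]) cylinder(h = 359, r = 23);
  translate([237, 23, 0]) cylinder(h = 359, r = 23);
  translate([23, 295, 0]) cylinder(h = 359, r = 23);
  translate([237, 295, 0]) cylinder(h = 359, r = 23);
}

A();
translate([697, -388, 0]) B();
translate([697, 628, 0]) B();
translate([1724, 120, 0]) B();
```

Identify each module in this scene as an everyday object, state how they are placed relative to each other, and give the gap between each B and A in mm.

Each stool's nearest face is 70 mm from the table's bounding box.

A is a table. B is a stool. Three stools sit around the table at the −y, +y, +x sides. The gap between each stool and the table is 70 mm.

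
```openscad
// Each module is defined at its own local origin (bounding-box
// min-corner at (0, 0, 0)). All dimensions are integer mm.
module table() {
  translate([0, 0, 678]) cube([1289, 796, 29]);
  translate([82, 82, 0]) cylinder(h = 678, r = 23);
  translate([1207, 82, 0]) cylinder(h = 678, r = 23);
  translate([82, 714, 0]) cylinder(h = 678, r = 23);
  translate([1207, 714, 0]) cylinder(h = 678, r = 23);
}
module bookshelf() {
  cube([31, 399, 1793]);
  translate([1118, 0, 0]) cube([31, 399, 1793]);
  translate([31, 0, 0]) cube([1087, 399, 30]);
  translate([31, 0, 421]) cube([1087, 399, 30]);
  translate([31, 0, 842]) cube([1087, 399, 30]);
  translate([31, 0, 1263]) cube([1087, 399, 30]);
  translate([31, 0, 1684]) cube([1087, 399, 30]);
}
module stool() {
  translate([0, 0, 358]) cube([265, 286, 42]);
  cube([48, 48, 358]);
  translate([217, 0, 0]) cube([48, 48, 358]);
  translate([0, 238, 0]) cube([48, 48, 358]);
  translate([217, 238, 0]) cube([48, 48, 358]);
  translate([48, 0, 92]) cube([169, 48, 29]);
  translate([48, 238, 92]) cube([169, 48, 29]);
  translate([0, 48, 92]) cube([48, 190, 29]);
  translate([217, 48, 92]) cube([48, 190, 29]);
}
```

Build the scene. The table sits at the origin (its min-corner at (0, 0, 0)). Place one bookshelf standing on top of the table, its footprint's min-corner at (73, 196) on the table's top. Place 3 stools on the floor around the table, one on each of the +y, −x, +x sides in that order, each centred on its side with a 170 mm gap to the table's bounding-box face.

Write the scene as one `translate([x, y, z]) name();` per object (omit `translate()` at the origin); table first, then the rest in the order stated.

table();
translate([73, 196, 707]) bookshelf();
translate([512, 966, 0]) stool();
translate([-435, 255, 0]) stool();
translate([1459, 255, 0]) stool();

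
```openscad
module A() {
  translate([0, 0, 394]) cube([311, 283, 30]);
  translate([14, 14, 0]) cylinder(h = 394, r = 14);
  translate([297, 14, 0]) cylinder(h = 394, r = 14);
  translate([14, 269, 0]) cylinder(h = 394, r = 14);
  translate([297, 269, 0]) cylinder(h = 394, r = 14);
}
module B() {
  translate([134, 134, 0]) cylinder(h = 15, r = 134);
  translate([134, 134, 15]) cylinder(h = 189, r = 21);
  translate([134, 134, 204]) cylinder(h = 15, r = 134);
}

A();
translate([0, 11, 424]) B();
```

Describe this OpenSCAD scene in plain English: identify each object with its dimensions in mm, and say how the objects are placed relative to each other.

A is a simple wooden stool: a rectangular seat 311 mm (x) by 283 mm (y), 30 mm thick, top face at z = 424 mm, on four round legs, each 28 mm in diameter. The legs rest on z = 0, each leg's axis is inset half a diameter from the nearest pair of seat edges (so the leg's bounding box is flush with the corner).

B is a spool: two coaxial disc flanges of radius 134 mm and thickness 15 mm, joined by a core cylinder of radius 21 mm and height 189 mm. The lower flange rests on z = 0 and the three cylinders share a vertical axis.

The spool is on top of the stool.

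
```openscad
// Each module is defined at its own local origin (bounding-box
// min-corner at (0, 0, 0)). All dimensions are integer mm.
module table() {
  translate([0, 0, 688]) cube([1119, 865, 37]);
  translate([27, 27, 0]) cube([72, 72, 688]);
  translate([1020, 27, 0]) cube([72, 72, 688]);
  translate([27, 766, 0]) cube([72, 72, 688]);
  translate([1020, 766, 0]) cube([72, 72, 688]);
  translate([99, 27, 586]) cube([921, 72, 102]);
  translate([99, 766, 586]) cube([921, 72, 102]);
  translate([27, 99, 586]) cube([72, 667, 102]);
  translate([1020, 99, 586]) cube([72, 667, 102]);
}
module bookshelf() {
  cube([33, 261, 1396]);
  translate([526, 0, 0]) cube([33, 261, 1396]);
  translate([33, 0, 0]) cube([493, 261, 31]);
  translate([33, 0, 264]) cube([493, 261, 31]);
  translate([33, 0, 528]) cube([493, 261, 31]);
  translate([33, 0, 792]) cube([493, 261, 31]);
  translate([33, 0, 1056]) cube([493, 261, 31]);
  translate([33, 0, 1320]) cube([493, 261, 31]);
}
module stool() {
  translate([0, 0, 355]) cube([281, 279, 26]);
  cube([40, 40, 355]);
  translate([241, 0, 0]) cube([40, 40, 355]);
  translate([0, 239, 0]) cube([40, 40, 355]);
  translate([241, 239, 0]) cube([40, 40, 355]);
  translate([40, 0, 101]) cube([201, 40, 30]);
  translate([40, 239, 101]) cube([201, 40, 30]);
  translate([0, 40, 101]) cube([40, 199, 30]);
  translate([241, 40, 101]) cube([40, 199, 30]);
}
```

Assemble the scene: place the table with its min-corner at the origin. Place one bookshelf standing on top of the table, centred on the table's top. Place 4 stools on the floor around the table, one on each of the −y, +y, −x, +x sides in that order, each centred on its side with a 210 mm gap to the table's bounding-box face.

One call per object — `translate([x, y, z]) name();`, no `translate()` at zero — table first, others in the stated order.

table();
translate([280, 302, 725]) bookshelf();
translate([419, -489, 0]) stool();
translate([419, 1075, 0]) stool();
translate([-491, 293, 0]) stool();
translate([1329, 293, 0]) stool();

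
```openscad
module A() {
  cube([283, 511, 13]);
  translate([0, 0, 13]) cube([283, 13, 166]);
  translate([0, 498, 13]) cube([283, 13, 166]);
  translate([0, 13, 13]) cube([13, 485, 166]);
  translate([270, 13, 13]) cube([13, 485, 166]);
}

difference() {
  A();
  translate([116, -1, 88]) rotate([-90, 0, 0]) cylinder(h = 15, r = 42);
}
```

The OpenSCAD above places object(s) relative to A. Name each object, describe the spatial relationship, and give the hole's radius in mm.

A is an open box. The open box has a circular hole through its front wall. The hole's radius is 42 mm.

The subtracted cylinder has r = 42 mm.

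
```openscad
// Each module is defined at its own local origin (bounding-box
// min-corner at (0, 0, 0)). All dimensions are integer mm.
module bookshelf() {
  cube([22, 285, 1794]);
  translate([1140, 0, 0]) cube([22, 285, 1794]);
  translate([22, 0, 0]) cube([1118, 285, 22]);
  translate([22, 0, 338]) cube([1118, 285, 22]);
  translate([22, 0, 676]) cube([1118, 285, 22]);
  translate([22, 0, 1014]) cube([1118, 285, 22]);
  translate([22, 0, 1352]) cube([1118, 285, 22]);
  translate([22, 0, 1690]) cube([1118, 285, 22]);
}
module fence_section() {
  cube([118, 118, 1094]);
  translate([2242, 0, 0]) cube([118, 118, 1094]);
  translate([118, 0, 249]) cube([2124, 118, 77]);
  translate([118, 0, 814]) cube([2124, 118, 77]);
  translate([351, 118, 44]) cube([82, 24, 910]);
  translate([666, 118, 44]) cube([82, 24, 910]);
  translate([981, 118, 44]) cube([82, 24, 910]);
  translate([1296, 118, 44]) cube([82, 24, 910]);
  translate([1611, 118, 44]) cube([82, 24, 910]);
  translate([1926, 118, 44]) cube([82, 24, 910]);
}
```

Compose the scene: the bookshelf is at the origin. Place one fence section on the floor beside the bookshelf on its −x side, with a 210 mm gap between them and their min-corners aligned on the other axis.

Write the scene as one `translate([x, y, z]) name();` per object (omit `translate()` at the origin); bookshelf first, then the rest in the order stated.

bookshelf();
translate([-2570, 0, 0]) fence_section();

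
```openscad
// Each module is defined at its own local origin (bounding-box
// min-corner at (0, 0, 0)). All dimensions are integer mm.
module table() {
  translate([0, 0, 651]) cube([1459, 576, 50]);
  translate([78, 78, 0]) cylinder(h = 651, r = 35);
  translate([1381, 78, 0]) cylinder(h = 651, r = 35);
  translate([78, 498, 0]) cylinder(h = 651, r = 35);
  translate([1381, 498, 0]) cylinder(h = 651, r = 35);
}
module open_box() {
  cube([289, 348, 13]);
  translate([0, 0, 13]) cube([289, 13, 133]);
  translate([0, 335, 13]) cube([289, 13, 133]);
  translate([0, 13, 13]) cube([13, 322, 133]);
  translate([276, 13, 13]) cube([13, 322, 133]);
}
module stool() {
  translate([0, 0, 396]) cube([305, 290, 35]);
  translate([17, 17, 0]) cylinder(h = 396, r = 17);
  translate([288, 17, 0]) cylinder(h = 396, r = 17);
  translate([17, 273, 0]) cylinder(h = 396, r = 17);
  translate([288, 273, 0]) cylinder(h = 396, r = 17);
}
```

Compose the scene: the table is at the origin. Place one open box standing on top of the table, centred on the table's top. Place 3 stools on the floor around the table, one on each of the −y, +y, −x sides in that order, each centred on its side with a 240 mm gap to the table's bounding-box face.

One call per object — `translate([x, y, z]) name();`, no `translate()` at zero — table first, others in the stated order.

table();
translate([585, 114, 701]) open_box();
translate([577, -530, 0]) stool();
translate([577, 816, 0]) stool();
translate([-545, 143, 0]) stool();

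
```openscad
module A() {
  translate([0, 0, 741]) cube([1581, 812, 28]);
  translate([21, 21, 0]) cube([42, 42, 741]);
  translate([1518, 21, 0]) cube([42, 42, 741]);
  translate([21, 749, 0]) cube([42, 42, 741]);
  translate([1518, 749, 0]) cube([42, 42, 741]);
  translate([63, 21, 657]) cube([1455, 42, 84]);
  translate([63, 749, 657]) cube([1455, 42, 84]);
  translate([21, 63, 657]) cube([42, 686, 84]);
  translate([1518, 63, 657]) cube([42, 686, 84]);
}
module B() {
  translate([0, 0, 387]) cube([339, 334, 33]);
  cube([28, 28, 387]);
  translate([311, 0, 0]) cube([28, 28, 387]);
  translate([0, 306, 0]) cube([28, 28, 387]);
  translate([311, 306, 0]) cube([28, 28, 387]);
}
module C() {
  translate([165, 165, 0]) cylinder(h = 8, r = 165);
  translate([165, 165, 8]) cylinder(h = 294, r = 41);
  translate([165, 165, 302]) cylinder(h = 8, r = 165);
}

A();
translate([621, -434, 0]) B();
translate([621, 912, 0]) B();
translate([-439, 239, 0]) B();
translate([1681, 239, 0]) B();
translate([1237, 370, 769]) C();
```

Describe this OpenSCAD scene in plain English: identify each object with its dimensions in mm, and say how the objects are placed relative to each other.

A is a table: top 1581 mm (x) × 812 mm (y), 28 mm thick, upper face at z = 769 mm, on four 42×42 mm square legs, each inset 21 mm from the nearest pair of top edges, running from z = 0 to the bottom of the top. Four apron rails, 42 mm thick and 84 mm tall, run between adjacent legs with their top edges flush with the underside of the top and their outer faces flush with the legs' outer faces.

B is a four-legged stool. The seat is a 339×334×33 mm slab whose top surface is at z = 420 mm; four square legs, each 28×28 mm in cross-section, run from the floor (z = 0) to the underside of the seat, each flush with a corner of the seat.

C is a spool: two coaxial disc flanges of radius 165 mm and thickness 8 mm, joined by a core cylinder of radius 41 mm and height 294 mm. The lower flange rests on z = 0 and the three cylinders share a vertical axis.

Four stools sit around the table at the −y, +y, −x, +x sides. The spool is on top of the table.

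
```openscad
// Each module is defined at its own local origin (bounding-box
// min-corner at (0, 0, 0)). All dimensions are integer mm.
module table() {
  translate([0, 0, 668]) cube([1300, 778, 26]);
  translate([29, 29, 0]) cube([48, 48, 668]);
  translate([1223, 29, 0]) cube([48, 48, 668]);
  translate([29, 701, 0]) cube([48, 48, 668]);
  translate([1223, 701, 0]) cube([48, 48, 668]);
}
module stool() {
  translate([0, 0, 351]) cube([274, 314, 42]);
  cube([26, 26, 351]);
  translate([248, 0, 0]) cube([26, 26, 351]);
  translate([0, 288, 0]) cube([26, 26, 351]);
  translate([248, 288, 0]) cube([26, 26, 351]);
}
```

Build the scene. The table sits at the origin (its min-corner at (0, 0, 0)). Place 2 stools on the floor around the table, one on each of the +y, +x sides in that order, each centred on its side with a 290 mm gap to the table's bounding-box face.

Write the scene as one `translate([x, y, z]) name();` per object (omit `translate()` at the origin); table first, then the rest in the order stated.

table();
translate([513, 1068, 0]) stool();
translate([1590, 232, 0]) stool();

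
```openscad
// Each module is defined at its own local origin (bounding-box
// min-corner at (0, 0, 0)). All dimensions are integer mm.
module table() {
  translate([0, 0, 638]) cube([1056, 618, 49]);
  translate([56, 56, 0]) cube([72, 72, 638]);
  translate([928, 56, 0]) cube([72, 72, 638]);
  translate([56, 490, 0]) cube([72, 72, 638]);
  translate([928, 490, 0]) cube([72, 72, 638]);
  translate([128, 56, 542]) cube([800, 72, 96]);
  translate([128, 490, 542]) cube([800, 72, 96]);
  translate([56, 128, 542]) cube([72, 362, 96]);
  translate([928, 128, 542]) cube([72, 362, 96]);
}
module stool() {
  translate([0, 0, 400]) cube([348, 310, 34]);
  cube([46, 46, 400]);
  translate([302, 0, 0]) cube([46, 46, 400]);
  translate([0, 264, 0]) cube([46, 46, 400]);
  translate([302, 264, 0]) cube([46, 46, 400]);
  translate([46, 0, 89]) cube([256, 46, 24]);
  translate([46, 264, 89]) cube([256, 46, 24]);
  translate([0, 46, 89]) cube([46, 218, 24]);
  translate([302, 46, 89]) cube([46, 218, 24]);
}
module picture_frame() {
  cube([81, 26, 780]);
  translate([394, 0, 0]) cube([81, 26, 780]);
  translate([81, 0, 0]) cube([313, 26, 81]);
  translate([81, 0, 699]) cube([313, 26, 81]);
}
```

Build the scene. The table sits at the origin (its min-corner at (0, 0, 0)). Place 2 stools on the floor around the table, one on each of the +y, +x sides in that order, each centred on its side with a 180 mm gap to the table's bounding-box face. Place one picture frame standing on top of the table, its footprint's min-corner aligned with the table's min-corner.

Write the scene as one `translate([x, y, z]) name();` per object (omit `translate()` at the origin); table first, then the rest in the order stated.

table();
translate([354, 798, 0]) stool();
translate([1236, 154, 0]) stool();
translate([0, 0, 687]) picture_frame();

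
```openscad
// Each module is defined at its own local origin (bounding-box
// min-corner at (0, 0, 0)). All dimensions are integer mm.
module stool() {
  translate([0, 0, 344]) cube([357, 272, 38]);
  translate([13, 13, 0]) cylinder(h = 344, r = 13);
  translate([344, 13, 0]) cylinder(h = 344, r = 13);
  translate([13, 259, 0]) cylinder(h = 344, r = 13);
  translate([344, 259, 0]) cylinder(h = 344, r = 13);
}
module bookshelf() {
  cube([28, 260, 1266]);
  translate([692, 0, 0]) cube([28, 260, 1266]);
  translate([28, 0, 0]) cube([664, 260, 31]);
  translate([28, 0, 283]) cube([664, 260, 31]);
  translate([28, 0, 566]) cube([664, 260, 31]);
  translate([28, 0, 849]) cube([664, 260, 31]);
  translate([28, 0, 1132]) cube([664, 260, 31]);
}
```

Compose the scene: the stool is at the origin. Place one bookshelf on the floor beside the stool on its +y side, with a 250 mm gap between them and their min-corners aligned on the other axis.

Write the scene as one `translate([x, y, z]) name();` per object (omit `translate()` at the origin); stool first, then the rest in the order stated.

stool();
translate([0, 522, 0]) bookshelf();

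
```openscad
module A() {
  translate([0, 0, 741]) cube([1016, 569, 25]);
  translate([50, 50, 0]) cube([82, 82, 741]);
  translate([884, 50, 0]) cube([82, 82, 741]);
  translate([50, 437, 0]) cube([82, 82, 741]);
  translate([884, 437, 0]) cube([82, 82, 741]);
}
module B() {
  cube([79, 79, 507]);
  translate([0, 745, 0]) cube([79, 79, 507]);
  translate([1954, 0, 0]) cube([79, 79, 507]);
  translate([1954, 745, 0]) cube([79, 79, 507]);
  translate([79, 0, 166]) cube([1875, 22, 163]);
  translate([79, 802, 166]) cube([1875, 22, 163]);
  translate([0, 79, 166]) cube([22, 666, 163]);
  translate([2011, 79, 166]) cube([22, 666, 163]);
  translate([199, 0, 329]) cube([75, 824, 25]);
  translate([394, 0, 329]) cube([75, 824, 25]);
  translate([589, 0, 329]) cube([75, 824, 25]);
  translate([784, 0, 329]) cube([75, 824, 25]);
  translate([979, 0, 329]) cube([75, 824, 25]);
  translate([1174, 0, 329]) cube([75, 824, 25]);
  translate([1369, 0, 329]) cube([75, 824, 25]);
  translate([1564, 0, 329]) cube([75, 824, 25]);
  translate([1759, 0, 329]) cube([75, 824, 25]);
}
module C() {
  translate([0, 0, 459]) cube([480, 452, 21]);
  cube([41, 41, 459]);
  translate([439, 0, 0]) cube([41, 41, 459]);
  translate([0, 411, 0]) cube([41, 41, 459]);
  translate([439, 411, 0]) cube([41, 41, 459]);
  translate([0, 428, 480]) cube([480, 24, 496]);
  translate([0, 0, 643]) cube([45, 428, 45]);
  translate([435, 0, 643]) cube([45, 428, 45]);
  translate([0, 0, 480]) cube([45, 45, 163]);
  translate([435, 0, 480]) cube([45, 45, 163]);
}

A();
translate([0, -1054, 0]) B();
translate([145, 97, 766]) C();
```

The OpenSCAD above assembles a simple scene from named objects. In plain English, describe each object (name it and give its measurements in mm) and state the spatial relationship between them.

A is a table: top 1016 mm (x) × 569 mm (y), 25 mm thick, upper face at z = 766 mm, on four 82×82 mm square legs, each inset 50 mm from the nearest pair of top edges, running from z = 0 to the bottom of the top.

B is a bed frame 2033 mm long (x) by 824 mm wide (y). Four 79×79 mm corner posts, 507 mm tall, at the corners of the footprint. Four rails of 22 mm thickness and 163 mm height run between adjacent posts with their undersides at z = 166 mm, their outer faces flush with the outside of the frame (the two x-running rails run between the posts' inner faces; the two y-running rails run between the posts' inner faces). 9 slats, each 75 mm wide (x) and 25 mm thick, lie across the top of the two x-running rails, running the full 824 mm width of the frame in y; the slats are evenly spaced along x between the inner faces of the end posts with equal gaps (rounded down to the nearest mm) at the −x end and between each pair — any rounding remainder accumulates at the +x end.

C is a chair: 480×452 mm seat, 21 mm thick, top at z = 480 mm, on four 41 mm square corner legs flush with the seat edges. A 24 mm thick backrest slab spans the full seat width, extending 496 mm above the seat top, its back face flush with the seat's +y edge. Two armrests of 45×45 mm section run along each side from the seat's front edge to the front of the backrest, top faces 208 mm above the seat top and outer faces flush with the seat's x-edges; a 45×45 mm post under the front of each armrest stands on the seat at the front corner.

The bed frame is on the floor beside the table on its −y side. The chair is on top of the table.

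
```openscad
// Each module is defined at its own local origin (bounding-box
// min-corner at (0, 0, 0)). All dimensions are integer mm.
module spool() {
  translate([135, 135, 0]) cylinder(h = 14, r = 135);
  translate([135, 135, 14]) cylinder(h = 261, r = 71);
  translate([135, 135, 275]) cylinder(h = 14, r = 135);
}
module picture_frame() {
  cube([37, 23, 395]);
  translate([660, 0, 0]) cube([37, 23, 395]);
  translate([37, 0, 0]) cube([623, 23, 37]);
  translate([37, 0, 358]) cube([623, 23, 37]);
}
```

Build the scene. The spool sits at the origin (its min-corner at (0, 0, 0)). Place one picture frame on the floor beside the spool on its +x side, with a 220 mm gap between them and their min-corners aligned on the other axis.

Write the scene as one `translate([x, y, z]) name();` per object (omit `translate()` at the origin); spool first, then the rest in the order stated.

spool();
translate([490, 0, 0]) picture_frame();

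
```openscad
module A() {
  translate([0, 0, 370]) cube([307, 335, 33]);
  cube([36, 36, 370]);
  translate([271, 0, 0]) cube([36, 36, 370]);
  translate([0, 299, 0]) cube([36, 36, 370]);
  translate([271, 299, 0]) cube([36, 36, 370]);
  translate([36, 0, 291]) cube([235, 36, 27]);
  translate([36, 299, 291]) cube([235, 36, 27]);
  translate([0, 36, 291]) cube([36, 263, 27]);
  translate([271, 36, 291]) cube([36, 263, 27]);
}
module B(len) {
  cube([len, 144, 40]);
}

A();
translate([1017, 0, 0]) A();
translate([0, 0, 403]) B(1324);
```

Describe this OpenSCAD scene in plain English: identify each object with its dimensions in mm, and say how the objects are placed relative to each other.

A is a four-legged stool. The seat is 307×335 mm, 33 mm thick, top at z = 403 mm. It stands on four square legs, each 36×36 mm in cross-section, from z = 0 to the seat underside, each flush with a corner of the seat. Four stretchers, 36 mm wide and 27 mm tall, connect adjacent legs with their undersides at z = 291 mm, each running between the inner faces of the legs it joins and aligned with the legs' outer faces on the other axis.

B is a rectangular beam 1324 mm long (x), 144 mm deep (y), 40 mm thick (z).

The beam spans the tops of two stools placed 710 mm apart, resting at z = 403 mm.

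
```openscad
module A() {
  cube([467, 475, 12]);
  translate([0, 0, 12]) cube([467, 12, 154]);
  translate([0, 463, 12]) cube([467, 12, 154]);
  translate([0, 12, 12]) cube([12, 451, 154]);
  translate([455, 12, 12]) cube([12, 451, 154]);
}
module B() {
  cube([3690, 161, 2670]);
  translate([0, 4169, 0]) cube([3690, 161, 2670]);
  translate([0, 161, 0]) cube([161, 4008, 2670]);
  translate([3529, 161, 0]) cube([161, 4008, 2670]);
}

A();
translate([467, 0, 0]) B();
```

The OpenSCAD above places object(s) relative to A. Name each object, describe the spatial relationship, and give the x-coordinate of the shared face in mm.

A is an open box. B is a house frame. The house frame is against the open box's +x side, with their −y faces flush. The x-coordinate of the shared face is 467 mm.

The open box's +x face and the house frame's −x face are both at x = 467 mm.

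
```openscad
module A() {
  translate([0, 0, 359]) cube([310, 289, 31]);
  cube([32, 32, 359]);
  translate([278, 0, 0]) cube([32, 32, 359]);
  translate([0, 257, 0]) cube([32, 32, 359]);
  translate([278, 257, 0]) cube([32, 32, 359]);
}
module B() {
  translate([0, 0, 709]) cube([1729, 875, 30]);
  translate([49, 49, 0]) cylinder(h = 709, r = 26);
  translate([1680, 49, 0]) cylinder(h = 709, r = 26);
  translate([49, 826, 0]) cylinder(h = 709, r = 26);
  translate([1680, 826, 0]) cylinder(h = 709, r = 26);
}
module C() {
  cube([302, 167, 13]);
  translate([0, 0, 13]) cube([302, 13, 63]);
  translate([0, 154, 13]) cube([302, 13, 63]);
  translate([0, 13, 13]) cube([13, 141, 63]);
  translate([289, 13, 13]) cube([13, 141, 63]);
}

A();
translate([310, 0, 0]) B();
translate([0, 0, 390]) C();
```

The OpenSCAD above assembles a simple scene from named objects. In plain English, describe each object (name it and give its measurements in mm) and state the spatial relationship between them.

A is a simple wooden stool: a rectangular seat 310 mm (x) by 289 mm (y), 31 mm thick, top face at z = 390 mm, on four square legs, each 32×32 mm in cross-section. The legs rest on z = 0, each flush with a corner of the seat.

B is a table: top 1729 mm (x) × 875 mm (y), 30 mm thick, upper face at z = 739 mm, on four round legs of 52 mm diameter, each leg's bounding box inset 23 mm from the nearest pair of top edges, running from z = 0 to the bottom of the top.

C is an open-topped rectangular box: outside dimensions 302×167×76 mm, with a uniform wall and base thickness of 13 mm. The base is a full 302×167 slab on the floor; four walls sit on top of the base. The front and back walls (the −y and +y sides) span the full width; the two side walls fit between them.

The table is against the stool's +x side, with their −y faces flush. The open box is on top of the stool.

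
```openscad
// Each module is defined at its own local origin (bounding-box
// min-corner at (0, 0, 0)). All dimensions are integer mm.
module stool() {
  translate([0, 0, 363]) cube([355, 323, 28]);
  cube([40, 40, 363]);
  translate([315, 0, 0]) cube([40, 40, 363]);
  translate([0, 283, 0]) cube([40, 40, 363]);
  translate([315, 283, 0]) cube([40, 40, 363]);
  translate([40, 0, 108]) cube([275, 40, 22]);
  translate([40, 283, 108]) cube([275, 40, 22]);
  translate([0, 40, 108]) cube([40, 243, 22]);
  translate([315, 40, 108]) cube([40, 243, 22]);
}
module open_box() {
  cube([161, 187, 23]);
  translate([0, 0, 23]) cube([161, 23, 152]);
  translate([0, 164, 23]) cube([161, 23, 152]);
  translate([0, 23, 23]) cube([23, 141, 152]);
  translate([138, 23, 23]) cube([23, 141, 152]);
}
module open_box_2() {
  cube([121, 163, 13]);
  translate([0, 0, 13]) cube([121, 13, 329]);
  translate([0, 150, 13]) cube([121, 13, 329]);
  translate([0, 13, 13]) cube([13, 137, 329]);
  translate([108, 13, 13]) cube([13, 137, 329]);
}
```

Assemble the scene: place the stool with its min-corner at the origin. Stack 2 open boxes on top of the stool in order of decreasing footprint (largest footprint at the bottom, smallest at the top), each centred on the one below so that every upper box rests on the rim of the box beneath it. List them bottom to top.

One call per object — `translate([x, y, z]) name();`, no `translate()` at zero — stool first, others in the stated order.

stool();
translate([97, 68, 391]) open_box();
translate([117, 80, 566]) open_box_2();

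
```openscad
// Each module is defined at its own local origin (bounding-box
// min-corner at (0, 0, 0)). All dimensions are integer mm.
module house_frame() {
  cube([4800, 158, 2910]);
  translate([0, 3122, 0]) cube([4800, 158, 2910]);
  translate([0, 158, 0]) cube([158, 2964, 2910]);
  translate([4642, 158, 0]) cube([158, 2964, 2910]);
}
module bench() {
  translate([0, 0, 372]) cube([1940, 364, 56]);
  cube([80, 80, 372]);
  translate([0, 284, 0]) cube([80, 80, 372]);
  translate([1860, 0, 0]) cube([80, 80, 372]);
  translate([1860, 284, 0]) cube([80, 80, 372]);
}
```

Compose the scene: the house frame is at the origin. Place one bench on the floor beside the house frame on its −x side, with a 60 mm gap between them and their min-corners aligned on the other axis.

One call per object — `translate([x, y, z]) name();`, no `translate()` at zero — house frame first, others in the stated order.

house_frame();
translate([-2000, 0, 0]) bench();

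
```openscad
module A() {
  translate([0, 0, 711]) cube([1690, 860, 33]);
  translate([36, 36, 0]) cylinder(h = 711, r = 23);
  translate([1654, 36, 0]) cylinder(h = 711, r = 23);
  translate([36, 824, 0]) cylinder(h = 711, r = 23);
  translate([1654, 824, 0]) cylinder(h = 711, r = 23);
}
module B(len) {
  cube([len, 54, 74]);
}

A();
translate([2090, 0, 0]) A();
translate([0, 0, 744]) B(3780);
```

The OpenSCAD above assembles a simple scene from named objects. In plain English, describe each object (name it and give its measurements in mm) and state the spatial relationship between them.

A is a table: top 1690 mm (x) × 860 mm (y), 33 mm thick, upper face at z = 744 mm, on four round legs of 46 mm diameter, each leg's bounding box inset 13 mm from the nearest pair of top edges, running from z = 0 to the bottom of the top.

B is a rectangular beam 3780 mm long (x), 54 mm deep (y), 74 mm thick (z).

The beam spans the tops of two tables placed 400 mm apart, resting at z = 744 mm.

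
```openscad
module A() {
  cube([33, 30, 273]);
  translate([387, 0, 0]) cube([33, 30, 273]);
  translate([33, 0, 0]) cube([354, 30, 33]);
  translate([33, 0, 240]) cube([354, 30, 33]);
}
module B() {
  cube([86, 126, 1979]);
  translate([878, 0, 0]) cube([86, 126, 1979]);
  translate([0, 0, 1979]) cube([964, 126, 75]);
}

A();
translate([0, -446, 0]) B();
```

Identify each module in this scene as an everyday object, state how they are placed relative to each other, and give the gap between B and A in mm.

A is a picture frame. B is a door frame. The door frame is on the floor beside the picture frame on its −y side. The gap between the door frame and the picture frame is 320 mm.

The door frame's nearest face is 320 mm from the picture frame's −y face.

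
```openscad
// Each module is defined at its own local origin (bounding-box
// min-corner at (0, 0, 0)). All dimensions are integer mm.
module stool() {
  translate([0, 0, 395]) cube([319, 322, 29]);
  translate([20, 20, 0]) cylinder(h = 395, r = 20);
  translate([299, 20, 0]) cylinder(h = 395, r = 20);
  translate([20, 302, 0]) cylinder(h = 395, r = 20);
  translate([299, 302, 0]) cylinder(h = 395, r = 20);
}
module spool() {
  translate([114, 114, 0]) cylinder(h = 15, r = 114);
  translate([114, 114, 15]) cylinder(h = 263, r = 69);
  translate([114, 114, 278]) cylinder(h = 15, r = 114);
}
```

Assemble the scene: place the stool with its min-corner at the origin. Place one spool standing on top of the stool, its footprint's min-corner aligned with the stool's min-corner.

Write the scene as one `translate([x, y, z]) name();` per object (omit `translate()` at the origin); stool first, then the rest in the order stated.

stool();
translate([0, 0, 424]) spool();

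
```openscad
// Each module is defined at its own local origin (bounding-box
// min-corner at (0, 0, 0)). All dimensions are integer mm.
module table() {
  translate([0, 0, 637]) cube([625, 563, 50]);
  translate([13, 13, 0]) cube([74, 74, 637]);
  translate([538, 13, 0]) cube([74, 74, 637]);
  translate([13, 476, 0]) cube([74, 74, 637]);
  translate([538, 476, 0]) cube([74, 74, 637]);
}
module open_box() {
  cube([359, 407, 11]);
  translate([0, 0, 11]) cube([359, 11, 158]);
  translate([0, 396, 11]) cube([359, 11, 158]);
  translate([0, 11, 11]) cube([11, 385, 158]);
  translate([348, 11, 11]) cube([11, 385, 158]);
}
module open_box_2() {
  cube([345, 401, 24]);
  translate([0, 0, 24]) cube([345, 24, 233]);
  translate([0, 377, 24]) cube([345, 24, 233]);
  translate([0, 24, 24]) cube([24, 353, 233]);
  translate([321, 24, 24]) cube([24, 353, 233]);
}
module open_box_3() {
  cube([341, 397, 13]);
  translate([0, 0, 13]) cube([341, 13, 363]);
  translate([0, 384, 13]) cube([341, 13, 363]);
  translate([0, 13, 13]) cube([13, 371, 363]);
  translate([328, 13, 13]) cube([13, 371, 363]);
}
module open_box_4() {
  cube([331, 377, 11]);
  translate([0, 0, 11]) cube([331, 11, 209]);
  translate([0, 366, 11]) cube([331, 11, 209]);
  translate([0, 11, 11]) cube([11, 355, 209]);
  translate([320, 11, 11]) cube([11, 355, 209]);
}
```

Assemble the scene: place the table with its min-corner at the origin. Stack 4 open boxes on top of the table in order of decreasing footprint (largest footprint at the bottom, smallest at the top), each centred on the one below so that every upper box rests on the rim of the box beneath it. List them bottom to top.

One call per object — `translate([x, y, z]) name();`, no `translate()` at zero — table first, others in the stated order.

table();
translate([133, 78, 687]) open_box();
translate([140, 81, 856]) open_box_2();
translate([142, 83, 1113]) open_box_3();
translate([147, 93, 1489]) open_box_4();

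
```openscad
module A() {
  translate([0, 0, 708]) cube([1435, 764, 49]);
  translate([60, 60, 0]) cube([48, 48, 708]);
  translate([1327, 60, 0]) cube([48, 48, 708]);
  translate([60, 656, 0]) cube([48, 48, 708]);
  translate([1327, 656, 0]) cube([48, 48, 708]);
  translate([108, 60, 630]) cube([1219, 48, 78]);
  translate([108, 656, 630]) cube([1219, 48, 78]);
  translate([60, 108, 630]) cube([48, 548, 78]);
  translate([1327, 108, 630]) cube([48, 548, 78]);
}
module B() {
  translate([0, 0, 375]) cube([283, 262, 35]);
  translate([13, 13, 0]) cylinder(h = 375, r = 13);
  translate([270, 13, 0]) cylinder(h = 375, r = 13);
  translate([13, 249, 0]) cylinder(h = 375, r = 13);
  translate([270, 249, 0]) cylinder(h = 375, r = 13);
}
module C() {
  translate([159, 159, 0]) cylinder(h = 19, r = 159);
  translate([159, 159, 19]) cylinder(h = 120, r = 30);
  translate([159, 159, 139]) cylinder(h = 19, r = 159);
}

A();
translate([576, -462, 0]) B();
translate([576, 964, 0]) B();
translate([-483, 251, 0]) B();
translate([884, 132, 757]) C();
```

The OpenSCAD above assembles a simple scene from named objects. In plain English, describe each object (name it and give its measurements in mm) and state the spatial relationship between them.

A is a table with a 1435×764 mm rectangular top, 49 mm thick, top surface at z = 757 mm, supported by four 48×48 mm square legs, each inset 60 mm from the nearest pair of top edges, running from the floor. Four apron rails, 48 mm thick and 78 mm tall, run between adjacent legs with their top edges flush with the underside of the top and their outer faces flush with the legs' outer faces.

B is a four-legged stool. The seat is 283×262 mm, 35 mm thick, top at z = 410 mm. It stands on four round legs, each 26 mm in diameter, from z = 0 to the seat underside, each leg's axis is inset half a diameter from the nearest pair of seat edges (so the leg's bounding box is flush with the corner).

C is a spool: two coaxial disc flanges of radius 159 mm and thickness 19 mm, joined by a core cylinder of radius 30 mm and height 120 mm. The lower flange rests on z = 0 and the three cylinders share a vertical axis.

Three stools sit around the table at the −y, +y, −x sides. The spool is on top of the table.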